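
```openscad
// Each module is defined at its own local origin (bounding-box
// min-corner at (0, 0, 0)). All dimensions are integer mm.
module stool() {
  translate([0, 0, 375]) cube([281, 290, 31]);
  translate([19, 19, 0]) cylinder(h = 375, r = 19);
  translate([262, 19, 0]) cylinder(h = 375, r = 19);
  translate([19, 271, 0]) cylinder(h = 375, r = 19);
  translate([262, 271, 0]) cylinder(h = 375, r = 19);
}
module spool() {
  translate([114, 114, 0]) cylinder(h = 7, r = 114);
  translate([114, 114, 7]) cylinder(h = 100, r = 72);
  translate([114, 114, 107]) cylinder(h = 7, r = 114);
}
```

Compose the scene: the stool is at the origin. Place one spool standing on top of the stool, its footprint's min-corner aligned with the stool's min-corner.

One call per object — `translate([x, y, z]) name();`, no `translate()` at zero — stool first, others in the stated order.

stool();
translate([0, 0, 406]) spool();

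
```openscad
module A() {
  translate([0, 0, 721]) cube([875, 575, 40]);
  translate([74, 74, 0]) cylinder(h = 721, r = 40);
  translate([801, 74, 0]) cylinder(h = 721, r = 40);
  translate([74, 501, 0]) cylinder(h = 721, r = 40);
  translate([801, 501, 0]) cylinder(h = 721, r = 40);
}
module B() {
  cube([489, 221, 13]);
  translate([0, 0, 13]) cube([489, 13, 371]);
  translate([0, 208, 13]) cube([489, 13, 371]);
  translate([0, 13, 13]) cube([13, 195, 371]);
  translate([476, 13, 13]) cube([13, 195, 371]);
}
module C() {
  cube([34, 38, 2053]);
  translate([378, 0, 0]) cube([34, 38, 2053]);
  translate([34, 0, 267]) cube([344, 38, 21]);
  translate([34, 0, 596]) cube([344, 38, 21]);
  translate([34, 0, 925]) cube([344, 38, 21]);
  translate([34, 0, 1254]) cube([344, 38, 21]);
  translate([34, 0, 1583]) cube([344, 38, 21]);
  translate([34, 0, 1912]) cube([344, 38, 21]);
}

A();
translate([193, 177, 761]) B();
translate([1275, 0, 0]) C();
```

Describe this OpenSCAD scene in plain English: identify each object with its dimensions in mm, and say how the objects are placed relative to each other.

A is a rectangular dining table. The top is 875×575×40 mm with its upper surface at z = 761 mm. It stands on four round legs of 80 mm diameter, each leg's bounding box inset 34 mm from the nearest pair of top edges, running from the floor to the underside of the top.

B is an open-topped rectangular box: outside dimensions 489×221×384 mm, with a uniform wall and base thickness of 13 mm. The base is a full 489×221 slab on the floor; four walls sit on top of the base. The front and back walls (the −y and +y sides) span the full width; the two side walls fit between them.

C is a straight ladder. Two 34×38 mm vertical rails, 2053 mm tall, stand 412 mm apart (outside-to-outside) with their front faces coplanar on the −y side. 6 rungs, each 38 mm deep and 21 mm tall, span between the inner faces of the rails, front faces flush with the rails. The lowest rung's underside is at z = 267 mm and rungs are spaced 329 mm apart (underside to underside).

The open box is on top of the table, centred. The ladder is on the floor beside the table on its +x side.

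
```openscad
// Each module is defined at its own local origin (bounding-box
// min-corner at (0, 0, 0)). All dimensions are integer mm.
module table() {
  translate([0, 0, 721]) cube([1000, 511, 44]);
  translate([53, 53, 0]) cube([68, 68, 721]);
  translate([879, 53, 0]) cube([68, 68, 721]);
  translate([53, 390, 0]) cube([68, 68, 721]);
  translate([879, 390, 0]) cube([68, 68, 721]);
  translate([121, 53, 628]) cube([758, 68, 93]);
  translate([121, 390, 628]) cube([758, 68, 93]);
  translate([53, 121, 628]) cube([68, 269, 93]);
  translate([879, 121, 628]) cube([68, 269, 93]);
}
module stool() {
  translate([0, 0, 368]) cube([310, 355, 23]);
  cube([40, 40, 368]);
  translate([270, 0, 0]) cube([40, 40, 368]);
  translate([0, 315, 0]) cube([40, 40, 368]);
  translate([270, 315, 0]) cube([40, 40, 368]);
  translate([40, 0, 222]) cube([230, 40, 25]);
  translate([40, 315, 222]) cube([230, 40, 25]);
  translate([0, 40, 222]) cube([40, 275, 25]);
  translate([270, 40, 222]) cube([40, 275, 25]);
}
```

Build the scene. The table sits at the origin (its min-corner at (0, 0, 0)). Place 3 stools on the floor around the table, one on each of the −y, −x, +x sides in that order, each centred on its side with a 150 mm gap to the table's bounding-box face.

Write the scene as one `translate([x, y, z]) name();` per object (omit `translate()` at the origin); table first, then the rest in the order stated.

table();
translate([345, -505, 0]) stool();
translate([-460, 78, 0]) stool();
translate([1150, 78, 0]) stool();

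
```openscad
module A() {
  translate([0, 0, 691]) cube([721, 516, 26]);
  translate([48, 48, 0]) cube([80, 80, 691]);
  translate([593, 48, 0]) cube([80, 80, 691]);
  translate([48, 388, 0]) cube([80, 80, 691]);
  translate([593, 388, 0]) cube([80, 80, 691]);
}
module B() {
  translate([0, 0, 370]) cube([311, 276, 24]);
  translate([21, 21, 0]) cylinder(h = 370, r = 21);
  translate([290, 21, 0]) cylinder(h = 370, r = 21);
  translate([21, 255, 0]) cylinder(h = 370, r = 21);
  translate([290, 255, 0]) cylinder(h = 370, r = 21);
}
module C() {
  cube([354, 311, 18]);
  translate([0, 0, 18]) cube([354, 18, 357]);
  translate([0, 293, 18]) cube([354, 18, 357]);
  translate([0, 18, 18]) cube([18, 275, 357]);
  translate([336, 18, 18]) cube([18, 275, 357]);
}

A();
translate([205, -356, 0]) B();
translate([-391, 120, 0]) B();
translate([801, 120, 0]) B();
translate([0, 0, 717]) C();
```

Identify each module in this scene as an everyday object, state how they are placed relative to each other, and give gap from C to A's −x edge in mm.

A is a table. B is a stool. C is an open box. Three stools sit around the table at the −y, −x, +x sides. The open box is on top of the table. The gap from the open box to the table's −x edge is 0 mm.

The open box's min-x is at 0; the table's min-x is 0; gap = 0 mm.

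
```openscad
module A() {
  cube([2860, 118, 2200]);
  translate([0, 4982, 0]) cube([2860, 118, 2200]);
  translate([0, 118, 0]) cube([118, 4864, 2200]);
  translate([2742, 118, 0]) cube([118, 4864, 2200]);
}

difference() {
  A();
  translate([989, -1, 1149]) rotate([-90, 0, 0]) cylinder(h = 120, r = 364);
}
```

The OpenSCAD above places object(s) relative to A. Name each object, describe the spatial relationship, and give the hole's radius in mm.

A is a house frame. The house frame has a circular hole through its front wall. The hole's radius is 364 mm.

The subtracted cylinder has r = 364 mm.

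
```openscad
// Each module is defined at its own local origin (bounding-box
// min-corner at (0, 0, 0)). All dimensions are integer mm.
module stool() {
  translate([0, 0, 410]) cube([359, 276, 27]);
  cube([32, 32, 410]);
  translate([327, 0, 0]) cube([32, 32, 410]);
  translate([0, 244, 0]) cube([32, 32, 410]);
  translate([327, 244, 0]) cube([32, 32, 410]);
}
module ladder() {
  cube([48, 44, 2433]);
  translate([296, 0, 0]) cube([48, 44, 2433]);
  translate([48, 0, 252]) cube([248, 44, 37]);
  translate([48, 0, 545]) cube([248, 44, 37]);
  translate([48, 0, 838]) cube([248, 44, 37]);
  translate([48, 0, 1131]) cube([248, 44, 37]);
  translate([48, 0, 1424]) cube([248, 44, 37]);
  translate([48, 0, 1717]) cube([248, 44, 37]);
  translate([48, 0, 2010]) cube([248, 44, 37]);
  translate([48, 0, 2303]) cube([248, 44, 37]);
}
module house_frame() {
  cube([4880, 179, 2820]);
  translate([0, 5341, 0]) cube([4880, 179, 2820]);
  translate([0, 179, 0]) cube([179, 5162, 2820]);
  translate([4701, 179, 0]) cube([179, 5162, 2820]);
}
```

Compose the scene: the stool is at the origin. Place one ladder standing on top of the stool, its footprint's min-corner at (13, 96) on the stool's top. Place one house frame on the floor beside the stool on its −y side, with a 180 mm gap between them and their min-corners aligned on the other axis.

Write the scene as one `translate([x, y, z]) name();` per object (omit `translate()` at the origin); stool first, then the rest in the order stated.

stool();
translate([13, 96, 437]) ladder();
translate([0, -5700, 0]) house_frame();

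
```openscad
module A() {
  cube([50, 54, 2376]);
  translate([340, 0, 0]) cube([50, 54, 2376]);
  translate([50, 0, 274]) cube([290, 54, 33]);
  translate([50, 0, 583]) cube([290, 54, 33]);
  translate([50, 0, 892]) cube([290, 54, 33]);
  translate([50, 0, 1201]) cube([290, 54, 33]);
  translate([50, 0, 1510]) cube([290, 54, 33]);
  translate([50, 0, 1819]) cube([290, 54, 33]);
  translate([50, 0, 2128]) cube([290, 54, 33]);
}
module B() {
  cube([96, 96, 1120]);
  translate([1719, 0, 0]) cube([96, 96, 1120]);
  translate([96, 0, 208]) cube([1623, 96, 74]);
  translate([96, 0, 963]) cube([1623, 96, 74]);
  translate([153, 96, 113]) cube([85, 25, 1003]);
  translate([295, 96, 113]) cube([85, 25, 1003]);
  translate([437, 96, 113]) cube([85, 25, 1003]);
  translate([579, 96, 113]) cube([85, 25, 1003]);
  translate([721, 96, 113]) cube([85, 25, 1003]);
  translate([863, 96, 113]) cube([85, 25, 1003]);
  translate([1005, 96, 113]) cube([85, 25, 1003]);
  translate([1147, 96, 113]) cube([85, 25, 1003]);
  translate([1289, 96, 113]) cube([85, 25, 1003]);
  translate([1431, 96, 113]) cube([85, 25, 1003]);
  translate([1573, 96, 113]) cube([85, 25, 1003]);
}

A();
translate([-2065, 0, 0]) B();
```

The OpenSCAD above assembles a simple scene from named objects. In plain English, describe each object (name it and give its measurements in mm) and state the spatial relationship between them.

A is a wooden ladder with two side rails of 50×54 mm section and 2376 mm height, set 390 mm apart overall. Between them run 7 rectangular rungs (54 mm deep, 33 mm thick), front faces flush with the rails' −y face. The bottom of the first rung is 274 mm above the floor and each subsequent rung is 309 mm higher than the one below.

B is a fence section. Two 96×96 mm posts, 1120 mm tall, stand on the floor with a clear span of 1623 mm between their inner faces. Two horizontal rails of 96×74 mm section span the gap between the posts with their undersides at z = 208 mm and z = 963 mm, flush with the posts' −y face. 11 pickets, each 85 mm wide, 25 mm thick and 1003 mm tall, are fixed to the +y face of the rails with their bottoms at z = 113 mm, evenly spaced across the span with equal gaps (rounded down to the nearest mm) at the −x end and between each pair — any rounding remainder accumulates at the +x end.

The fence section is on the floor beside the ladder on its −x side.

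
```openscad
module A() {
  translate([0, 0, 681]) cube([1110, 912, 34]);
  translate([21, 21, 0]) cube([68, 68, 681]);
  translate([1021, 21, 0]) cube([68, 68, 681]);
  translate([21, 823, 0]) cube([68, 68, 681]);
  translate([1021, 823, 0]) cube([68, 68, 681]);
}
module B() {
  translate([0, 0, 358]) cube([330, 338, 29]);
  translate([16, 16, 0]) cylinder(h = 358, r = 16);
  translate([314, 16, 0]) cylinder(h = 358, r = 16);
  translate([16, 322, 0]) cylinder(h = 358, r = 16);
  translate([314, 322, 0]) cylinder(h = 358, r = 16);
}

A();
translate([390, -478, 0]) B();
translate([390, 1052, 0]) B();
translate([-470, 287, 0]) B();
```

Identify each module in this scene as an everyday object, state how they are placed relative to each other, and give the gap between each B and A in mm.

Each stool's nearest face is 140 mm from the table's bounding box.

A is a table. B is a stool. Three stools sit around the table at the −y, +y, −x sides. The gap between each stool and the table is 140 mm.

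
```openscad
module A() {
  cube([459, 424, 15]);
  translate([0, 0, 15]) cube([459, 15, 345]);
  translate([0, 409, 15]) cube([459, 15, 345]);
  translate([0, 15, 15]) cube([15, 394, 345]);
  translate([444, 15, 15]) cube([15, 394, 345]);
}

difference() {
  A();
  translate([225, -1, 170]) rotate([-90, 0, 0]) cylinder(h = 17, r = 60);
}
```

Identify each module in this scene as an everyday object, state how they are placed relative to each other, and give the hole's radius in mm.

A is an open box. The open box has a circular hole through its front wall. The hole's radius is 60 mm.

The subtracted cylinder has r = 60 mm.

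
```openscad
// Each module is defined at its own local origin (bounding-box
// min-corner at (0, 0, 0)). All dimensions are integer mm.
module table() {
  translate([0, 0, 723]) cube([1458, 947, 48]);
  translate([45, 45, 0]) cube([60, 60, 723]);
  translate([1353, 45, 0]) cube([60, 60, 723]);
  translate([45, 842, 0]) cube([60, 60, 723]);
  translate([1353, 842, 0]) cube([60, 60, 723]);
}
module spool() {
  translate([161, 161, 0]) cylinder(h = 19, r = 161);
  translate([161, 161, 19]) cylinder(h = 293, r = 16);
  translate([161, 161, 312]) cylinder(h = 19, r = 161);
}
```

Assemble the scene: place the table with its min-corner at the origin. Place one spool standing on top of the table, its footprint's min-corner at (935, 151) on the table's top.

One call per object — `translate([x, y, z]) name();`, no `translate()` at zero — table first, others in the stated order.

table();
translate([935, 151, 771]) spool();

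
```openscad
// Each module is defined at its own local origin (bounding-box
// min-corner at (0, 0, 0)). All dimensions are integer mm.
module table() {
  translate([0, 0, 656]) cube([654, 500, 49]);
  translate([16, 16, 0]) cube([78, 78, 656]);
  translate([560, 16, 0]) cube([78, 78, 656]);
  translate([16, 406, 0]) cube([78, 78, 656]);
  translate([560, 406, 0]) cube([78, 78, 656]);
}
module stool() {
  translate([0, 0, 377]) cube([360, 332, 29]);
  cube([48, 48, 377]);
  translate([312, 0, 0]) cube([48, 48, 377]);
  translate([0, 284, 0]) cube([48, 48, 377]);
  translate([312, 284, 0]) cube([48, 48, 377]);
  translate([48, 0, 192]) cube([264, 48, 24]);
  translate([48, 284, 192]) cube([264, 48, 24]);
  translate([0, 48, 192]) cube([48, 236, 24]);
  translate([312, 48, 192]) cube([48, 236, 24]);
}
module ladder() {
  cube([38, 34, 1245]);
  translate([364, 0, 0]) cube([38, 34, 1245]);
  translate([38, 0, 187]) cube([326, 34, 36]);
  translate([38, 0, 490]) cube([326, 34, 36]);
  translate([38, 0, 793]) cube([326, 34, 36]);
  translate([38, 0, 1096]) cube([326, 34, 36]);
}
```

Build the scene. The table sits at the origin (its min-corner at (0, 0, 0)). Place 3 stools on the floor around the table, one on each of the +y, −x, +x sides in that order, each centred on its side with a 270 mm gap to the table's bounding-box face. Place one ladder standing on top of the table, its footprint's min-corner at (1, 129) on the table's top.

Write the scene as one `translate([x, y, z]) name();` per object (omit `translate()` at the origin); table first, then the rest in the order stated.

table();
translate([147, 770, 0]) stool();
translate([-630, 84, 0]) stool();
translate([924, 84, 0]) stool();
translate([1, 129, 705]) ladder();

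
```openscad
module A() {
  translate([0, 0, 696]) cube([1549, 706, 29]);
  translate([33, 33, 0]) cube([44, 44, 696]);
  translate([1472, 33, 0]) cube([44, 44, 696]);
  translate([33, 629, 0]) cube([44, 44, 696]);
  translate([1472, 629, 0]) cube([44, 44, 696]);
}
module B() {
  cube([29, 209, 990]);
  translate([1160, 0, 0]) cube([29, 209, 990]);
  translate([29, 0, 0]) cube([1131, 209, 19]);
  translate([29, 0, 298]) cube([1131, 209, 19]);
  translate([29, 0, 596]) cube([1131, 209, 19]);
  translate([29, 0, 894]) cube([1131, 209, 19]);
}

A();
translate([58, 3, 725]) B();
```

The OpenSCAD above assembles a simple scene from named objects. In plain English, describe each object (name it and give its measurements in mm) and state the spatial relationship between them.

A is a table with a 1549×706 mm rectangular top, 29 mm thick, top surface at z = 725 mm, supported by four 44×44 mm square legs, each inset 33 mm from the nearest pair of top edges, running from the floor.

B is a bookshelf 1189 mm wide overall, 209 mm deep and 990 mm tall. The two sides are 29 mm thick vertical panels. 4 horizontal shelves of 19 mm thickness span between the inner faces of the sides; the lowest shelf sits on the floor and shelves are stacked with a clear vertical gap of 279 mm between each pair.

The bookshelf is on top of the table.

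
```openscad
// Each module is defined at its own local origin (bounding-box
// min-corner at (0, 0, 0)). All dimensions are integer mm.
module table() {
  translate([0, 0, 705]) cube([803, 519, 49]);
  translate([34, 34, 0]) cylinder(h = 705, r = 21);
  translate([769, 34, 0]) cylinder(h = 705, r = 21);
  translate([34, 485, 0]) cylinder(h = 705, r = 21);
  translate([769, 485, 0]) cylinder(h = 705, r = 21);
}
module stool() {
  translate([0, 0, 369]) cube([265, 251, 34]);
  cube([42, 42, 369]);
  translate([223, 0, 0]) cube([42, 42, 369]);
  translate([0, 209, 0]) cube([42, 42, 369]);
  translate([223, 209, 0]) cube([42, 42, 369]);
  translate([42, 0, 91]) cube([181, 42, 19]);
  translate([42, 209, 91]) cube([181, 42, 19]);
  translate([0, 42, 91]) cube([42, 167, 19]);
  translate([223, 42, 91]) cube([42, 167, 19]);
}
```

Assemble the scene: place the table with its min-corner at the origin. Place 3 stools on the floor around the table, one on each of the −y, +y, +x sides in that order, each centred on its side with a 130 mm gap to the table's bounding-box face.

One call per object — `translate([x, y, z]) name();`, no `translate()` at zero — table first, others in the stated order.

table();
translate([269, -381, 0]) stool();
translate([269, 649, 0]) stool();
translate([933, 134, 0]) stool();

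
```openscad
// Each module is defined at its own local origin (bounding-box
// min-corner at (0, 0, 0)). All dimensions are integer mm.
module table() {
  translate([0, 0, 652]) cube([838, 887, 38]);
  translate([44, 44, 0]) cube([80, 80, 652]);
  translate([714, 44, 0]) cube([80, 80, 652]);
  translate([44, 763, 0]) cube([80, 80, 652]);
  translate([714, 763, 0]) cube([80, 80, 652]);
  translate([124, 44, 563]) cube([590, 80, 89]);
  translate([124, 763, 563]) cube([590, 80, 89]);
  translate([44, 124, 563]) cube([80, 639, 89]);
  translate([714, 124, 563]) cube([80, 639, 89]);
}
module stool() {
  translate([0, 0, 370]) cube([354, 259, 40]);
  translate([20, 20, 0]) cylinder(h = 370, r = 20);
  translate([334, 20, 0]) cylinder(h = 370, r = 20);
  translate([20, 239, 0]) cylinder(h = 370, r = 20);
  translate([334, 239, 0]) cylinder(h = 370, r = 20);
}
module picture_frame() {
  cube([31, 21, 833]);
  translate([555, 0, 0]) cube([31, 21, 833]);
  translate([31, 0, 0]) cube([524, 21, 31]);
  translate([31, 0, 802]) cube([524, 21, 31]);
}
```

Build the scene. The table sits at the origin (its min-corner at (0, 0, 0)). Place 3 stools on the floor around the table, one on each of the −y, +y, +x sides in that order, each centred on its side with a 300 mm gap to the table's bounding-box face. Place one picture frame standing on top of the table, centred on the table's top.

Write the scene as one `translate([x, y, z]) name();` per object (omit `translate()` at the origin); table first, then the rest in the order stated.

table();
translate([242, -559, 0]) stool();
translate([242, 1187, 0]) stool();
translate([1138, 314, 0]) stool();
translate([126, 433, 690]) picture_frame();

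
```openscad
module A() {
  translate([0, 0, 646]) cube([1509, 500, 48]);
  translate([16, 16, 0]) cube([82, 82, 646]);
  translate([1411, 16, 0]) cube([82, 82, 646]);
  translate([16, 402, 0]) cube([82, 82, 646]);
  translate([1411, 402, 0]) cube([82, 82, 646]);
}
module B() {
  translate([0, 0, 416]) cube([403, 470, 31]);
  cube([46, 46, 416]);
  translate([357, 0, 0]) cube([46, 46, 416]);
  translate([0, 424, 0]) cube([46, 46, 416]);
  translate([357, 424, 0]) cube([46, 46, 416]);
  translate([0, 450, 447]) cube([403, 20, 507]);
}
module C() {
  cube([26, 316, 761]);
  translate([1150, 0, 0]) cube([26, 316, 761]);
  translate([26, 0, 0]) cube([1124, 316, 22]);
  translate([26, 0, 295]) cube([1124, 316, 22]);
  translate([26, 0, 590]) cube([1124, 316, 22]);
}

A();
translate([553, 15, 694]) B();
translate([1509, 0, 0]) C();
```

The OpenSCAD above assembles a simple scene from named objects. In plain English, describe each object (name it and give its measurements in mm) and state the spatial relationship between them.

A is a table with a 1509×500 mm rectangular top, 48 mm thick, top surface at z = 694 mm, supported by four 82×82 mm square legs, each inset 16 mm from the nearest pair of top edges, running from the floor.

B is a chair. The seat is a 403×470×31 mm slab with its top at z = 447 mm, on four 46×46 mm corner legs (flush with the seat edges, standing on z = 0). A flat backrest 20 mm thick, 507 mm tall, spans the full seat width and rises from the seat top along its +y edge, rear face flush with the rear of the seat.

C is an open bookshelf. Two side panels, each 26 mm thick, 316 mm deep and 761 mm tall, stand 1176 mm apart (outside-to-outside). Between them sit 3 shelves, each 22 mm thick and 316 mm deep, spanning the full gap between the sides. The bottom shelf rests on the floor (its underside at z = 0) and the clear gap between one shelf's top and the next shelf's underside is 273 mm.

The chair is on top of the table, centred. The bookshelf is against the table's +x side, with their −y faces flush.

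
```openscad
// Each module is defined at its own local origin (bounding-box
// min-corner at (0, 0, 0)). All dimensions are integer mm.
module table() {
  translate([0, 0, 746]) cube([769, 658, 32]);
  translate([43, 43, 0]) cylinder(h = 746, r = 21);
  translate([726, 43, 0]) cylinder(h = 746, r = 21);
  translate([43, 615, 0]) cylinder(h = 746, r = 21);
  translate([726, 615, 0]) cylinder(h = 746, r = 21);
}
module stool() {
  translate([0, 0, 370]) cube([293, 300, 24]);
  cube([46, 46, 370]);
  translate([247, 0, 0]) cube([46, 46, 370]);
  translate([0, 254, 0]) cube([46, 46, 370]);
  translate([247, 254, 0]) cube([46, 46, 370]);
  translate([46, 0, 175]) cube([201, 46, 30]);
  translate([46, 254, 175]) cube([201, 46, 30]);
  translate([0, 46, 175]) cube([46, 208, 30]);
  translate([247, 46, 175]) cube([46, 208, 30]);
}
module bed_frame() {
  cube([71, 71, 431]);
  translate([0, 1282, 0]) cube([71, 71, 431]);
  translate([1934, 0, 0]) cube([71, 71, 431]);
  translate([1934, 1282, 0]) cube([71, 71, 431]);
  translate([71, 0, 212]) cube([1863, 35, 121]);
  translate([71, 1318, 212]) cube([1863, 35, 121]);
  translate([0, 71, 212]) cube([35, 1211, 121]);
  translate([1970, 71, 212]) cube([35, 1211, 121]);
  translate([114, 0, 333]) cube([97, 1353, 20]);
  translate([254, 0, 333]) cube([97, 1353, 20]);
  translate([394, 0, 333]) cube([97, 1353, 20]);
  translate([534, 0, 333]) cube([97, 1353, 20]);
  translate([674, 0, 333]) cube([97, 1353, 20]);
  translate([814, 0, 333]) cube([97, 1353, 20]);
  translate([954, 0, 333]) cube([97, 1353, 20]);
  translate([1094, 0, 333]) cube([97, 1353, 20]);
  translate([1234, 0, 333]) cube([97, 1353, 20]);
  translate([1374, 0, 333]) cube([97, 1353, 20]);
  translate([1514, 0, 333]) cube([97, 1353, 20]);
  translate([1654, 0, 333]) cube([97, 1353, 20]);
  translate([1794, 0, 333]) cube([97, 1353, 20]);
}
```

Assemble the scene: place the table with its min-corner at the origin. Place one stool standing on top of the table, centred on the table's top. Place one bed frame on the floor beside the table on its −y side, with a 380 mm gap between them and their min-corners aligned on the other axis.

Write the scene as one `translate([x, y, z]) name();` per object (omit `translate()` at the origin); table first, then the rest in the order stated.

table();
translate([238, 179, 778]) stool();
translate([0, -1733, 0]) bed_frame();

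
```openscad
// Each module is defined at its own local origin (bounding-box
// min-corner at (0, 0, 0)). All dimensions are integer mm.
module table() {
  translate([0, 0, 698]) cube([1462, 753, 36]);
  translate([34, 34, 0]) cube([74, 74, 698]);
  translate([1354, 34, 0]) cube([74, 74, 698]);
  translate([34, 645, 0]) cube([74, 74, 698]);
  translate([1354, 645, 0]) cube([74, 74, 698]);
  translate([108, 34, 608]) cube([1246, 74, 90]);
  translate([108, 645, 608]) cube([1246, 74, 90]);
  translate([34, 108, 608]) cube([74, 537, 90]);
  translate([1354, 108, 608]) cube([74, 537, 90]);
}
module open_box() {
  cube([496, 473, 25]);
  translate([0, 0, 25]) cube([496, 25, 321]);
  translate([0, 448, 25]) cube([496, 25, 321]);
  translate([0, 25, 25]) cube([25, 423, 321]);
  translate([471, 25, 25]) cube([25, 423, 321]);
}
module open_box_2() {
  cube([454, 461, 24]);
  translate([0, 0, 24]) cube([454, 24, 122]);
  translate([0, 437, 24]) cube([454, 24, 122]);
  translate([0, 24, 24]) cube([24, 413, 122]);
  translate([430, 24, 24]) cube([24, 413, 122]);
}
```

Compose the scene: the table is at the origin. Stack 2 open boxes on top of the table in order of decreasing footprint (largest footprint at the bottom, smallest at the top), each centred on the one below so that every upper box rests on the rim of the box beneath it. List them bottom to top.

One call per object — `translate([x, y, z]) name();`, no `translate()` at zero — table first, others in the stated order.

table();
translate([483, 140, 734]) open_box();
translate([504, 146, 1080]) open_box_2();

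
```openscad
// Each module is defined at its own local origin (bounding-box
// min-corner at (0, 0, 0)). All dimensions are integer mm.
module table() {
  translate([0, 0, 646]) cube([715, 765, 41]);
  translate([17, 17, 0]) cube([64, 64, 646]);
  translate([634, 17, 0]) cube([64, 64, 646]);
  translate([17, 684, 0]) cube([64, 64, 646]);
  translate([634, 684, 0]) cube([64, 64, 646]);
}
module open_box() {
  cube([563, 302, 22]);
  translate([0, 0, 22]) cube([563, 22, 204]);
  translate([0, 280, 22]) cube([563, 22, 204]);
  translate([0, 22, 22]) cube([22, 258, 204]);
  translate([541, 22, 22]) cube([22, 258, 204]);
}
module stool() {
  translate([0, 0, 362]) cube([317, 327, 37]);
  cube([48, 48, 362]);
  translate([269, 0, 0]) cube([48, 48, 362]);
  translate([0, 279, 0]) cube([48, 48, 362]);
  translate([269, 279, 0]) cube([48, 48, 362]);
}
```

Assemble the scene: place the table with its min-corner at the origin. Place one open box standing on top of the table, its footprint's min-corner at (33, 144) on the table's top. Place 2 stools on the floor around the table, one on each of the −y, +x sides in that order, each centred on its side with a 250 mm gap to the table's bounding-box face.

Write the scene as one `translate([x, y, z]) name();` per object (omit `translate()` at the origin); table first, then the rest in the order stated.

table();
translate([33, 144, 687]) open_box();
translate([199, -577, 0]) stool();
translate([965, 219, 0]) stool();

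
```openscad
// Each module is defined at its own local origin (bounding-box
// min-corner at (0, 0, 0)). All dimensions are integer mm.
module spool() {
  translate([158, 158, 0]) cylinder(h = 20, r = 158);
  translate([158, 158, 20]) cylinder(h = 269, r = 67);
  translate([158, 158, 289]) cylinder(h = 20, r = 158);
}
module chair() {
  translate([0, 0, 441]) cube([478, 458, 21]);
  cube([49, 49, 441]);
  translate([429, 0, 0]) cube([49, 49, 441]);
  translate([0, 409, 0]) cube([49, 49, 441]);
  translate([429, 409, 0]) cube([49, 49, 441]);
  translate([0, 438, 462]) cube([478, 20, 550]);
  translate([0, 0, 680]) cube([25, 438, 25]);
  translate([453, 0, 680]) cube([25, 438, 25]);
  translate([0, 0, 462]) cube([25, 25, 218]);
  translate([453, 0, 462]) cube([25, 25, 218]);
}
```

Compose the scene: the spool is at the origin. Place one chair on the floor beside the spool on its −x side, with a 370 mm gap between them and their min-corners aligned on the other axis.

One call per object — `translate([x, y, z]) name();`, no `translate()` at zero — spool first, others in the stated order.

spool();
translate([-848, 0, 0]) chair();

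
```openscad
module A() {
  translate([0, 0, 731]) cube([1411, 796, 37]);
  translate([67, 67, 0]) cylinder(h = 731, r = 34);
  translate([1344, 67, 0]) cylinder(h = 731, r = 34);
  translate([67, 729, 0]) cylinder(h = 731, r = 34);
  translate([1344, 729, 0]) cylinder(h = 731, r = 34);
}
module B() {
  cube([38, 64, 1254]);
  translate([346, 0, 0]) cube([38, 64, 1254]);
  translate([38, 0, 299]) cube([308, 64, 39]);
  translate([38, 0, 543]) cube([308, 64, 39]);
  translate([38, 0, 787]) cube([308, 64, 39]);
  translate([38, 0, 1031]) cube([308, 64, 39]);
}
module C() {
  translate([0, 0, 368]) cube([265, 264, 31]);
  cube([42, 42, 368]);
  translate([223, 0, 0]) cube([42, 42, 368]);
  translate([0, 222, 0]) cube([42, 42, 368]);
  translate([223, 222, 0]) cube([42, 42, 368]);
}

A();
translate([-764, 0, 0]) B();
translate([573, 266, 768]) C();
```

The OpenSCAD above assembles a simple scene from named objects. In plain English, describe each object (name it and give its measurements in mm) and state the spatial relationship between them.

A is a table: top 1411 mm (x) × 796 mm (y), 37 mm thick, upper face at z = 768 mm, on four round legs of 68 mm diameter, each leg's bounding box inset 33 mm from the nearest pair of top edges, running from z = 0 to the bottom of the top.

B is a straight ladder. Two 38×64 mm vertical rails, 1254 mm tall, stand 384 mm apart (outside-to-outside) with their front faces coplanar on the −y side. 4 rungs, each 64 mm deep and 39 mm tall, span between the inner faces of the rails, front faces flush with the rails. The lowest rung's underside is at z = 299 mm and rungs are spaced 244 mm apart (underside to underside).

C is a four-legged stool. The seat is 265×264 mm, 31 mm thick, top at z = 399 mm. It stands on four square legs, each 42×42 mm in cross-section, from z = 0 to the seat underside, each flush with a corner of the seat.

The ladder is on the floor beside the table on its −x side. The stool is on top of the table, centred.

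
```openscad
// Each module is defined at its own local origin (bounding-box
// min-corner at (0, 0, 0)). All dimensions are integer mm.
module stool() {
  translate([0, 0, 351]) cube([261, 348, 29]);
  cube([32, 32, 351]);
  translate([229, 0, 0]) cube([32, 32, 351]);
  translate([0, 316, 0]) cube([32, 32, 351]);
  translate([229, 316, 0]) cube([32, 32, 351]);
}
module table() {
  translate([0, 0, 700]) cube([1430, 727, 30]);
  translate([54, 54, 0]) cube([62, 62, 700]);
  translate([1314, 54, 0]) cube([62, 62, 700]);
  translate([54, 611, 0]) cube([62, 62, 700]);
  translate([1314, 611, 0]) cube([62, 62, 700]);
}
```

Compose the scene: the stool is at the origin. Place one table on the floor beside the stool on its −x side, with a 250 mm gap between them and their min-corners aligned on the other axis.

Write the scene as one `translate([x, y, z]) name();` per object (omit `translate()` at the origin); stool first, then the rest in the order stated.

stool();
translate([-1680, 0, 0]) table();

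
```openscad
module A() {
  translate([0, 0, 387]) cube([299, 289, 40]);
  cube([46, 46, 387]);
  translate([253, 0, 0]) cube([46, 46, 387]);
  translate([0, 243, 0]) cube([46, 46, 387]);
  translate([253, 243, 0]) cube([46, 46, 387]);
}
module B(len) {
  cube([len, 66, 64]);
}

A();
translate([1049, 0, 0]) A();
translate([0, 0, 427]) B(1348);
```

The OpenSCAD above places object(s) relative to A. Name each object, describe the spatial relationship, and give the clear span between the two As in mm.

Second stool starts at x = 1049; first ends at x = 299; clear span = 1049 − 299 = 750 mm.

A is a stool. B is a beam. A beam spans the tops of two stools. The clear span between the two stools is 750 mm.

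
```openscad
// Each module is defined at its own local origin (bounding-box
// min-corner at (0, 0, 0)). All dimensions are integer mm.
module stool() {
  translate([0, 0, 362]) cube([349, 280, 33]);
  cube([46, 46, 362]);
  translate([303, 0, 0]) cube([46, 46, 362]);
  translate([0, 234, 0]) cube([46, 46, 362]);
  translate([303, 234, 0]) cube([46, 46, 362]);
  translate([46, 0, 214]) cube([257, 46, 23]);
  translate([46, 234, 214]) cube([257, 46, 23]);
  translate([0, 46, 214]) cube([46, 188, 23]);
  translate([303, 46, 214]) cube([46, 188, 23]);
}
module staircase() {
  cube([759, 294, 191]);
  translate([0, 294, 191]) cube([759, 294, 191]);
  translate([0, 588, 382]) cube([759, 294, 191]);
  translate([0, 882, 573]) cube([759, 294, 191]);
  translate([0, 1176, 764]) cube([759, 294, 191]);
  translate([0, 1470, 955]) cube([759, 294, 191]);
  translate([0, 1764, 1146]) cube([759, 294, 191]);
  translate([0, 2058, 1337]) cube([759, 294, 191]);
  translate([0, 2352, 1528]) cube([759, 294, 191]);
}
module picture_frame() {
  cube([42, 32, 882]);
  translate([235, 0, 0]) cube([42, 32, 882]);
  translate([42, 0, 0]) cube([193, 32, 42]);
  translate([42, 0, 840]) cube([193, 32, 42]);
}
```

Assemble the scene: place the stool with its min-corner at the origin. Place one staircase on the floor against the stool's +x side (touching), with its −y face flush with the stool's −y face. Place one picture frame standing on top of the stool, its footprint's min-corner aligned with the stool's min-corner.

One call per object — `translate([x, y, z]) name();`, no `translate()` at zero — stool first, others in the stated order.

stool();
translate([349, 0, 0]) staircase();
translate([0, 0, 395]) picture_frame();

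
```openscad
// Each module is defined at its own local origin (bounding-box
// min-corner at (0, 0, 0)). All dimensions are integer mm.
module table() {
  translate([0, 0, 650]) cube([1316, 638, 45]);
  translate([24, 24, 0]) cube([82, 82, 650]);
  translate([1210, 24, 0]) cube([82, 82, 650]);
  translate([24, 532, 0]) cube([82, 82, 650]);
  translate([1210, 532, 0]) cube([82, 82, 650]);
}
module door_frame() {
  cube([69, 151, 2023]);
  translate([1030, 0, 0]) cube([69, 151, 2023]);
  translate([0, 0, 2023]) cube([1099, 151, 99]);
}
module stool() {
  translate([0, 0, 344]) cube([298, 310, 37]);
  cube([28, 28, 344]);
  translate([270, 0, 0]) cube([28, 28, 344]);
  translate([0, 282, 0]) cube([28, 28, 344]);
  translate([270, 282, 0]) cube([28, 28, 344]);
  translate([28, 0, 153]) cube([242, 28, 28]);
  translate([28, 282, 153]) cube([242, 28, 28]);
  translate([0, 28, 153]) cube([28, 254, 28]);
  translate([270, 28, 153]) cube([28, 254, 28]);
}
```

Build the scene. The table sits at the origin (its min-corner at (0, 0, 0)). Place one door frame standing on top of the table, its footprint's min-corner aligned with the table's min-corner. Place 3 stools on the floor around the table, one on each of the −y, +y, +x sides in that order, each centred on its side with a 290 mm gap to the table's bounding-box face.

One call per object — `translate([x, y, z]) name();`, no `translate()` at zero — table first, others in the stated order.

table();
translate([0, 0, 695]) door_frame();
translate([509, -600, 0]) stool();
translate([509, 928, 0]) stool();
translate([1606, 164, 0]) stool();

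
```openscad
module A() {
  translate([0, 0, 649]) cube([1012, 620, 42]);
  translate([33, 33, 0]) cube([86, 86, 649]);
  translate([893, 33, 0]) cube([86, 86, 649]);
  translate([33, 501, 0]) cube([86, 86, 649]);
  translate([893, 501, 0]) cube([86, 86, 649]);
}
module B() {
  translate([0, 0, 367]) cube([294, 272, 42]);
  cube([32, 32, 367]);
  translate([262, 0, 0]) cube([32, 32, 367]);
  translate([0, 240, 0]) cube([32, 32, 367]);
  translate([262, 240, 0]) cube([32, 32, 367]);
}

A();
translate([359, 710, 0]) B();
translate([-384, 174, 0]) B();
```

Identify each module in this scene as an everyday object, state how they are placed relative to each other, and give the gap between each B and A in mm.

A is a table. B is a stool. Two stools sit around the table at the +y, −x sides. The gap between each stool and the table is 90 mm.

Each stool's nearest face is 90 mm from the table's bounding box.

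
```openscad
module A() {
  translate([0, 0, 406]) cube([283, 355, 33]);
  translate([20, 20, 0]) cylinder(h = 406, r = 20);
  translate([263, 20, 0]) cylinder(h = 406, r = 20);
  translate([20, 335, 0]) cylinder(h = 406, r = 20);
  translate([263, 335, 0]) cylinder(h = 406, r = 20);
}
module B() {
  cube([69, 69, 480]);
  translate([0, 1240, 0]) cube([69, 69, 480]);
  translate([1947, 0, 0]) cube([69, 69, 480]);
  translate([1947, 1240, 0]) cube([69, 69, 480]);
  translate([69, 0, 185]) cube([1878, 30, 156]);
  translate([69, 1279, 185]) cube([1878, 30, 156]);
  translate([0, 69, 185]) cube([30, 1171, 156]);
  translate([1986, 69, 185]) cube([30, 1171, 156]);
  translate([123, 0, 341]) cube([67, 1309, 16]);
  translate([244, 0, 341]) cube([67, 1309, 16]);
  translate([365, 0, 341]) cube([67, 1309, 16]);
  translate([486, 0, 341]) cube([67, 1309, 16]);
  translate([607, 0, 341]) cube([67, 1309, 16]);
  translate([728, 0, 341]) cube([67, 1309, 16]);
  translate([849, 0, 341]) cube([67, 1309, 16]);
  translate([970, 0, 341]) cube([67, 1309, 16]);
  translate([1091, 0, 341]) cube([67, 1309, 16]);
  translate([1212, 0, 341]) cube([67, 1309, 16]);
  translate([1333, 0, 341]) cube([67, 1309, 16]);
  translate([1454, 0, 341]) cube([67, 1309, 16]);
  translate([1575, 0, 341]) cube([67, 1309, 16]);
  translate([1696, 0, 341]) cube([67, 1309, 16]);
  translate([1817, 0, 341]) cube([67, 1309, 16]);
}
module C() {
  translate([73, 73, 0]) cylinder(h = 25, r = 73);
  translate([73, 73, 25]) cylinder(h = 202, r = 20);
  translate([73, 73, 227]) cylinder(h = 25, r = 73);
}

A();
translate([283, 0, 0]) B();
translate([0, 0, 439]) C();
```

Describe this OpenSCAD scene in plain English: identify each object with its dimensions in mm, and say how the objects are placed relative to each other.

A is a four-legged stool. The seat is a 283×355×33 mm slab whose top surface is at z = 439 mm; four round legs, each 40 mm in diameter, run from the floor (z = 0) to the underside of the seat, each leg's axis is inset half a diameter from the nearest pair of seat edges (so the leg's bounding box is flush with the corner).

B is a bed frame 2016 mm long (x) by 1309 mm wide (y). Four 69×69 mm corner posts, 480 mm tall, at the corners of the footprint. Four rails of 30 mm thickness and 156 mm height run between adjacent posts with their undersides at z = 185 mm, their outer faces flush with the outside of the frame (the two x-running rails run between the posts' inner faces; the two y-running rails run between the posts' inner faces). 15 slats, each 67 mm wide (x) and 16 mm thick, lie across the top of the two x-running rails, running the full 1309 mm width of the frame in y; the slats are evenly spaced along x between the inner faces of the end posts with equal gaps (rounded down to the nearest mm) at the −x end and between each pair — any rounding remainder accumulates at the +x end.

C is a spool: two coaxial disc flanges of radius 73 mm and thickness 25 mm, joined by a core cylinder of radius 20 mm and height 202 mm. The lower flange rests on z = 0 and the three cylinders share a vertical axis.

The bed frame is against the stool's +x side, with their −y faces flush. The spool is on top of the stool.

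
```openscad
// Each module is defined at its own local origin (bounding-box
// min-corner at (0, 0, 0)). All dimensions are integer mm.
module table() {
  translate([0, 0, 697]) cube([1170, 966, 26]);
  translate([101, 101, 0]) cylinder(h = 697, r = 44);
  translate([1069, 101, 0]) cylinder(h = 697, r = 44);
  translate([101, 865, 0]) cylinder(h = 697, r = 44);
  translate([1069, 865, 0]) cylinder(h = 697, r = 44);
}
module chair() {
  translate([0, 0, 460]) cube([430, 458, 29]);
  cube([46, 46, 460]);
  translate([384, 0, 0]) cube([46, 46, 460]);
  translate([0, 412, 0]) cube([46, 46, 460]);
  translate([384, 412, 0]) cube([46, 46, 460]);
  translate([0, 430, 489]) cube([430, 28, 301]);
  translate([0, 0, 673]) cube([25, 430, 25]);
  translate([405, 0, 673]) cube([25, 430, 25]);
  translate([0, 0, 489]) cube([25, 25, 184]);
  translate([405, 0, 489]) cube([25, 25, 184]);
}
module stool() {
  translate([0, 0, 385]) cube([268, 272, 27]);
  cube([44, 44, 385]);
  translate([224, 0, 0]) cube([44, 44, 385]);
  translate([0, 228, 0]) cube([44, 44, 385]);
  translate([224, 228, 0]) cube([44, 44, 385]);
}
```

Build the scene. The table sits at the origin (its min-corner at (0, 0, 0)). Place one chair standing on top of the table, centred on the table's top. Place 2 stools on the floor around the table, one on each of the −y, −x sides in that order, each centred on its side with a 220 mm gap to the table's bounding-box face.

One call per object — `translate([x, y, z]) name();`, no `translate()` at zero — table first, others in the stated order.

table();
translate([370, 254, 723]) chair();
translate([451, -492, 0]) stool();
translate([-488, 347, 0]) stool();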